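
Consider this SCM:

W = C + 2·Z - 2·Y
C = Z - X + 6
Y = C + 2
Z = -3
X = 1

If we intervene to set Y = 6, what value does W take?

Intervening sets Y = 6 and removes its equation (Y = C + 2).
C = Z - X + 6  [with Z=-3, X=1]  = 2
W = C + 2·Z - 2·Y  [with C=2, Z=-3, Y=6]  = -16

-16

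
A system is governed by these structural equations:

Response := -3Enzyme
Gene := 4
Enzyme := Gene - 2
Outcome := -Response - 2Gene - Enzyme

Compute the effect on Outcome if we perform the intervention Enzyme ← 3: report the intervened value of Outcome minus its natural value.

2

Under do(Enzyme=3), the mechanism Enzyme := Gene - 2 is discarded; Enzyme is fixed at 3.
Response = -3Enzyme  [with Enzyme=3]  = -9
Outcome = -Response - 2Gene - Enzyme  [with Response=-9, Gene=4, Enzyme=3]  = -2
Without intervention: Enzyme = Gene - 2  [with Gene=4]  = 2; Response = -3Enzyme  [with Enzyme=2]  = -6; Outcome = -Response - 2Gene - Enzyme  [with Response=-6, Gene=4, Enzyme=2]  = -4.
Change = -2 − (-4) = 2.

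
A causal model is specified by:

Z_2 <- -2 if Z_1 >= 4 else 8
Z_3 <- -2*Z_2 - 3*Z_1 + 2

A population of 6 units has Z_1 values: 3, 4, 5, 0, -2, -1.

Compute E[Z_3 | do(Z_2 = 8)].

-18.5

Under do(Z_2=8), Z_2's equation is replaced by Z_2=8 for every unit. Per-unit Z_3: -23, -26, -29, -14, -8, -11. Mean = -18.5.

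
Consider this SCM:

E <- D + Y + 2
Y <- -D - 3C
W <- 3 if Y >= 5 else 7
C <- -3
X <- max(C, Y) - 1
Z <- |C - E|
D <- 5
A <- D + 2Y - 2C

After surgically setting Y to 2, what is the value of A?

15

do(Y=2) replaces the equation Y <- -D - 3C with the constant Y = 2.
A = D + 2Y - 2C  [with D=5, Y=2, C=-3]  = 15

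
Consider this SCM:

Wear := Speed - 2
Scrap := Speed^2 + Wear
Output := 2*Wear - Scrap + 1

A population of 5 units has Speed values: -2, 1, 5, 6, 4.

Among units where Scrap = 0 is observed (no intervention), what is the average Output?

Observing Scrap=0 restricts to units where Scrap's equation naturally yields 0: Speed ∈ {-2, 1}. In that subpopulation Output = -7, -1, mean -4.

-4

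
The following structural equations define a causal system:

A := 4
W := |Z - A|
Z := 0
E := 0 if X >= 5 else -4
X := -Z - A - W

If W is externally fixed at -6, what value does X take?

The intervention breaks the incoming arrows to W: W := |Z - A| no longer applies, and W = -6.
X = -Z - A - W  [with Z=0, A=4, W=-6]  = 2

2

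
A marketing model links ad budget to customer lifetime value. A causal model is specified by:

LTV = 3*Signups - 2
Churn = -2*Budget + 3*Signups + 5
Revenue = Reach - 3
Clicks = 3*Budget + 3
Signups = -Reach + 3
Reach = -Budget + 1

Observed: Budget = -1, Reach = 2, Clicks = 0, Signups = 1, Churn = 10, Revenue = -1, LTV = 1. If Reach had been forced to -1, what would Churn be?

do(Reach=-1) replaces the equation Reach = -Budget + 1 with the constant Reach = -1.
Signups = -Reach + 3  [with Reach=-1]  = 4
Churn = -2*Budget + 3*Signups + 5  [with Budget=-1, Signups=4]  = 19

19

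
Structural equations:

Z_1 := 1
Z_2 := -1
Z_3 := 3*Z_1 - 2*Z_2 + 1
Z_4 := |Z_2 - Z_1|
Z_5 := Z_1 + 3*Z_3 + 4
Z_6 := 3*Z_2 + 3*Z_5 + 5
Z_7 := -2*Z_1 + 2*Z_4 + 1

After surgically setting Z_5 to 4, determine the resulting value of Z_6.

14

The intervention breaks the incoming arrows to Z_5: Z_5 := Z_1 + 3*Z_3 + 4 no longer applies, and Z_5 = 4.
Z_6 = 3*Z_2 + 3*Z_5 + 5  [with Z_2=-1, Z_5=4]  = 14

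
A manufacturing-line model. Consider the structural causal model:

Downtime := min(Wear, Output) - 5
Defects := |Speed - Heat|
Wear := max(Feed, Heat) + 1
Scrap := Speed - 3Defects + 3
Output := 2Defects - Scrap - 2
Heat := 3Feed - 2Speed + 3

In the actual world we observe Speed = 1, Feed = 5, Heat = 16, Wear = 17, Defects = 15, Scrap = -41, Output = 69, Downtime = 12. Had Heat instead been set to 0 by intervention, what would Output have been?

-1

The intervention breaks the incoming arrows to Heat: Heat := 3Feed - 2Speed + 3 no longer applies, and Heat = 0.
Defects = |Speed - Heat|  [with Speed=1, Heat=0]  = 1
Scrap = Speed - 3Defects + 3  [with Speed=1, Defects=1]  = 1
Output = 2Defects - Scrap - 2  [with Defects=1, Scrap=1]  = -1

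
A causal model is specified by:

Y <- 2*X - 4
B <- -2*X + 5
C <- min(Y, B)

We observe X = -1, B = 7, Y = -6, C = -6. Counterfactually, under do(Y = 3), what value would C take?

3

The intervention breaks the incoming arrows to Y: Y <- 2*X - 4 no longer applies, and Y = 3.
B = -2*X + 5  [with X=-1]  = 7
C = min(Y, B)  [with Y=3, B=7]  = 3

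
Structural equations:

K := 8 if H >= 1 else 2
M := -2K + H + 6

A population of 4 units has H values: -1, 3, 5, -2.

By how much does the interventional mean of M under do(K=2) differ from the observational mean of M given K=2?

do(K=2) breaks K's dependence on H. With K=2 fixed, M across the units is 1, 5, 7, 0, mean 3.25.
E[M|K=2] averages over only the 2 units with K=2 (H = -1, -2): M = 1, 0, mean 0.5.
Difference = 3.25 − 0.5 = 2.75.

2.75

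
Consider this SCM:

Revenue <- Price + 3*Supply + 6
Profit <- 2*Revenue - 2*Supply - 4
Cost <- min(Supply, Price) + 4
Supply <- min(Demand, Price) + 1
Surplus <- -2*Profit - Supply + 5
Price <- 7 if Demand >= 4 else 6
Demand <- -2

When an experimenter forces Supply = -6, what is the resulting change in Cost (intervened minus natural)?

The intervention breaks the incoming arrows to Supply: Supply <- min(Demand, Price) + 1 no longer applies, and Supply = -6.
Price = 7 if Demand >= 4 else 6  [with Demand=-2]  = 6
Cost = min(Supply, Price) + 4  [with Supply=-6, Price=6]  = -2
Without intervention: Price = 7 if Demand >= 4 else 6  [with Demand=-2]  = 6; Supply = min(Demand, Price) + 1  [with Demand=-2, Price=6]  = -1; Cost = min(Supply, Price) + 4  [with Supply=-1, Price=6]  = 3.
Change = -2 − 3 = -5.

-5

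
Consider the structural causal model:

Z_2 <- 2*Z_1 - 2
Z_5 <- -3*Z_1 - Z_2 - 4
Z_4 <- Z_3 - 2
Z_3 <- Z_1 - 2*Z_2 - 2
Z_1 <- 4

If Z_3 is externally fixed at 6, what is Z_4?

The intervention breaks the incoming arrows to Z_3: Z_3 <- Z_1 - 2*Z_2 - 2 no longer applies, and Z_3 = 6.
Z_4 = Z_3 - 2  [with Z_3=6]  = 4

4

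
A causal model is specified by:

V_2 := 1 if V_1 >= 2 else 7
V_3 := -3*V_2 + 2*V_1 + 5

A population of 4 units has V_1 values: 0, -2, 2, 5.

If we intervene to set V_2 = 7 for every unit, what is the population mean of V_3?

Every unit gets V_2=7 under the intervention. V_3 values become -16, -20, -12, -6; E[V_3|do(V_2=7)] = -13.5.

-13.5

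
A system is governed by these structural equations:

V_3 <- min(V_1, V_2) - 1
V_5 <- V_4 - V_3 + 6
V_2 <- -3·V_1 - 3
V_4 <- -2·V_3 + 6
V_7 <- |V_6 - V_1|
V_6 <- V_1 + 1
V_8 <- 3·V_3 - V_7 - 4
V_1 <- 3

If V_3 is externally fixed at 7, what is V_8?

16

The intervention breaks the incoming arrows to V_3: V_3 <- min(V_1, V_2) - 1 no longer applies, and V_3 = 7.
V_6 = V_1 + 1  [with V_1=3]  = 4
V_7 = |V_6 - V_1|  [with V_6=4, V_1=3]  = 1
V_8 = 3·V_3 - V_7 - 4  [with V_3=7, V_7=1]  = 16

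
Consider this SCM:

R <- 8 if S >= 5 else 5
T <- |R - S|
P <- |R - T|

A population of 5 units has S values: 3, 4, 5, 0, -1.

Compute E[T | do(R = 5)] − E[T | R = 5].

-0.7

Under do(R=5), R's equation is replaced by R=5 for every unit. Per-unit T: 2, 1, 0, 5, 6. Mean = 2.8.
E[T|R=5] averages over only the 4 units with R=5 (S = 3, 4, 0, -1): T = 2, 1, 5, 6, mean 3.5.
Difference = 2.8 − 3.5 = -0.7.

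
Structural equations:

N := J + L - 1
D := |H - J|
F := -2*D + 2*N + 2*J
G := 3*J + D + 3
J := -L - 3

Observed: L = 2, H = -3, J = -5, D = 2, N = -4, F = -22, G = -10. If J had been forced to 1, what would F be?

-2

The intervention breaks the incoming arrows to J: J := -L - 3 no longer applies, and J = 1.
D = |H - J|  [with H=-3, J=1]  = 4
N = J + L - 1  [with J=1, L=2]  = 2
F = -2*D + 2*N + 2*J  [with D=4, N=2, J=1]  = -2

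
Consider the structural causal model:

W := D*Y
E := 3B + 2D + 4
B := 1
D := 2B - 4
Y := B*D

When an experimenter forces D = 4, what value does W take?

16

Under do(D=4), the mechanism D := 2B - 4 is discarded; D is fixed at 4.
Y = B*D  [with B=1, D=4]  = 4
W = D*Y  [with D=4, Y=4]  = 16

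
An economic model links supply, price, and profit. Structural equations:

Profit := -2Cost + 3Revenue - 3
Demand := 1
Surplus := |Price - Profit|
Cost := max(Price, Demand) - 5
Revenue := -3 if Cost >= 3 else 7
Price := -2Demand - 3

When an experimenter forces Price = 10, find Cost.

The intervention breaks the incoming arrows to Price: Price := -2Demand - 3 no longer applies, and Price = 10.
Cost = max(Price, Demand) - 5  [with Price=10, Demand=1]  = 5

5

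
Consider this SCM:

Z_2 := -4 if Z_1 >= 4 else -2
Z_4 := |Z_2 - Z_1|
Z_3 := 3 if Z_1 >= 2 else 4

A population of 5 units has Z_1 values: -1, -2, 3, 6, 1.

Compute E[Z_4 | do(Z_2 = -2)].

3.4

do(Z_2=-2) breaks Z_2's dependence on Z_1. With Z_2=-2 fixed, Z_4 across the units is 1, 0, 5, 8, 3, mean 3.4.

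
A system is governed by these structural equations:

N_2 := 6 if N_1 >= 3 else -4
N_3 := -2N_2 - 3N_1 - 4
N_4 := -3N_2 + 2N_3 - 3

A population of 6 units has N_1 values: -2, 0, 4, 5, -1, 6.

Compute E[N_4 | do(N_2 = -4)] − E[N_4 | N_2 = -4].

-18

The intervention sets N_2=-4 in all 6 units regardless of N_1. Recomputing N_4 per unit gives 29, 17, -7, -13, 23, -19; average 5.
E[N_4|N_2=-4] averages over only the 3 units with N_2=-4 (N_1 = -2, 0, -1): N_4 = 29, 17, 23, mean 23.
Difference = 5 − 23 = -18.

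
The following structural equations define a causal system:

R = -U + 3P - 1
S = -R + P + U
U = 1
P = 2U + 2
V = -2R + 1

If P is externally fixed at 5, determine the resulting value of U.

1

Under do(P=5), the mechanism P = 2U + 2 is discarded; P is fixed at 5.
U is not downstream of the intervention, so its value is determined by the original equations.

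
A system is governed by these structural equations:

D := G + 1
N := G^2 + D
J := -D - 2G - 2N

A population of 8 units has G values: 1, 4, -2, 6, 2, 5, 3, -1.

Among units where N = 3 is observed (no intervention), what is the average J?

-5.5

E[J|N=3] averages over only the 2 units with N=3 (G = 1, -2): J = -10, -1, mean -5.5.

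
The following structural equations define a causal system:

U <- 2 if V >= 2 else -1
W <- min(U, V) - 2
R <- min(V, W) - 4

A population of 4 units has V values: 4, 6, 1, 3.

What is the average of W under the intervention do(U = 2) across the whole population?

-0.25

Every unit gets U=2 under the intervention. W values become 0, 0, -1, 0; E[W|do(U=2)] = -0.25.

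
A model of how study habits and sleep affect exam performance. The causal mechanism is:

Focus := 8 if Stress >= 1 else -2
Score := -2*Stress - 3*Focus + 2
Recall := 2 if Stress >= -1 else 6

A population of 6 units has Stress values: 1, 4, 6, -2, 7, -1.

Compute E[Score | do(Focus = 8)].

Under do(Focus=8), Focus's equation is replaced by Focus=8 for every unit. Per-unit Score: -24, -30, -34, -18, -36, -20. Mean = -27.

-27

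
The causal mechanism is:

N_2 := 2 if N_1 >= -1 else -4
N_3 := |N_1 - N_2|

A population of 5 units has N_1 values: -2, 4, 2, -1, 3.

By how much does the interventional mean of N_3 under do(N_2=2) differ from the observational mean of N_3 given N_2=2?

0.5

The intervention sets N_2=2 in all 5 units regardless of N_1. Recomputing N_3 per unit gives 4, 2, 0, 3, 1; average 2.
Observing N_2=2 restricts to units where N_2's equation naturally yields 2: N_1 ∈ {4, 2, -1, 3}. In that subpopulation N_3 = 2, 0, 3, 1, mean 1.5.
Difference = 2 − 1.5 = 0.5.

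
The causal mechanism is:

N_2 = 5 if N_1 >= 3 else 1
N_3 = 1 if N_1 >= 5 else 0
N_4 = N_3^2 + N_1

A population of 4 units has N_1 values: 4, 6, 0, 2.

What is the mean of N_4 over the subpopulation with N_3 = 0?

2

E[N_4|N_3=0] averages over only the 3 units with N_3=0 (N_1 = 4, 0, 2): N_4 = 4, 0, 2, mean 2.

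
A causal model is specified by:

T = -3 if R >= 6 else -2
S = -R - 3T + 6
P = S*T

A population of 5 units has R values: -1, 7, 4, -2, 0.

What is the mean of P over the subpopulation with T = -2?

-23.5

Observing T=-2 restricts to units where T's equation naturally yields -2: R ∈ {-1, 4, -2, 0}. In that subpopulation P = -26, -16, -28, -24, mean -23.5.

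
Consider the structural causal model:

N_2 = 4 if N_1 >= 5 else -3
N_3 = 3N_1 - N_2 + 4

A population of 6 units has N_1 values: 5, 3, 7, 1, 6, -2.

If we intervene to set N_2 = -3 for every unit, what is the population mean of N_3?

17

The intervention sets N_2=-3 in all 6 units regardless of N_1. Recomputing N_3 per unit gives 22, 16, 28, 10, 25, 1; average 17.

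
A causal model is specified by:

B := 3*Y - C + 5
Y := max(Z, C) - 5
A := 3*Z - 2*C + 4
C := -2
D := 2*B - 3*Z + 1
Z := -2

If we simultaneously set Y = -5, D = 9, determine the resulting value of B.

-8

The joint intervention fixes Y = -5, D = 9, removing each variable's own equation.
B = 3*Y - C + 5  [with Y=-5, C=-2]  = -8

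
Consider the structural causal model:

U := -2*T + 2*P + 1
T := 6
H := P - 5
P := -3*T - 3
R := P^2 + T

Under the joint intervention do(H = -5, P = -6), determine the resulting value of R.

Setting H = -5, P = -6 by intervention discards those variables' equations.
R = P^2 + T  [with P=-6, T=6]  = 42

42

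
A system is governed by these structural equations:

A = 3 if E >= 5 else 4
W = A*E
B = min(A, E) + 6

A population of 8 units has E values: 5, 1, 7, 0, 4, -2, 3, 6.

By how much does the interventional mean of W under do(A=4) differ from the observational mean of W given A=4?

Every unit gets A=4 under the intervention. W values become 20, 4, 28, 0, 16, -8, 12, 24; E[W|do(A=4)] = 12.
Observing A=4 restricts to units where A's equation naturally yields 4: E ∈ {1, 0, 4, -2, 3}. In that subpopulation W = 4, 0, 16, -8, 12, mean 4.8.
Difference = 12 − 4.8 = 7.2.

7.2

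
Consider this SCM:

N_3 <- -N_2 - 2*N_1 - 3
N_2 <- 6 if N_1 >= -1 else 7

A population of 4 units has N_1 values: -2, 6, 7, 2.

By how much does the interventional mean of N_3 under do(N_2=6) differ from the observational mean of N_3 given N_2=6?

Every unit gets N_2=6 under the intervention. N_3 values become -5, -21, -23, -13; E[N_3|do(N_2=6)] = -15.5.
Observing N_2=6 restricts to units where N_2's equation naturally yields 6: N_1 ∈ {6, 7, 2}. In that subpopulation N_3 = -21, -23, -13, mean -19.
Difference = -15.5 − (-19) = 3.5.

3.5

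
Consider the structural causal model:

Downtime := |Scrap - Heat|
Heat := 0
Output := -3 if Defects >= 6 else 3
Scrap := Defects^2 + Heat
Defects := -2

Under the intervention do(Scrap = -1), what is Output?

3

The intervention breaks the incoming arrows to Scrap: Scrap := Defects^2 + Heat no longer applies, and Scrap = -1.
Output is not downstream of the intervention, so its value is determined by the original equations.
Output = -3 if Defects >= 6 else 3  [with Defects=-2]  = 3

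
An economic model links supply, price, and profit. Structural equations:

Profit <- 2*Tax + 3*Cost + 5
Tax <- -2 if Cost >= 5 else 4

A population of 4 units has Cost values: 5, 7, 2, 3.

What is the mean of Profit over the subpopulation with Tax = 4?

E[Profit|Tax=4] averages over only the 2 units with Tax=4 (Cost = 2, 3): Profit = 19, 22, mean 20.5.

20.5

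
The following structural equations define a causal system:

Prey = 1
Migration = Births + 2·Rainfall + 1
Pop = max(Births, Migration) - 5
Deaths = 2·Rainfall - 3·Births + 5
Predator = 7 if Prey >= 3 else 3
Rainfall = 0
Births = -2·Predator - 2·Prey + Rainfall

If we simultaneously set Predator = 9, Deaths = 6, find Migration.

-19

Setting Predator = 9, Deaths = 6 by intervention discards those variables' equations.
Births = -2·Predator - 2·Prey + Rainfall  [with Predator=9, Prey=1, Rainfall=0]  = -20
Migration = Births + 2·Rainfall + 1  [with Births=-20, Rainfall=0]  = -19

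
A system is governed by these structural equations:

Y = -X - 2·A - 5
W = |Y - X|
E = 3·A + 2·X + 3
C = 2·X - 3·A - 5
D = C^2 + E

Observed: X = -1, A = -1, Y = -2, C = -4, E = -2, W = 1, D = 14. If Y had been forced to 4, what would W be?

5

The intervention breaks the incoming arrows to Y: Y = -X - 2·A - 5 no longer applies, and Y = 4.
W = |Y - X|  [with Y=4, X=-1]  = 5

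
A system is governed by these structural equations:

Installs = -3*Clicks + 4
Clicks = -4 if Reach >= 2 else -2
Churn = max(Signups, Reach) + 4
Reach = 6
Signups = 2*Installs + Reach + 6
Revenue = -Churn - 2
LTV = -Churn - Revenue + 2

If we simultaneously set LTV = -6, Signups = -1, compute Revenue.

Setting LTV = -6, Signups = -1 by intervention discards those variables' equations.
Churn = max(Signups, Reach) + 4  [with Signups=-1, Reach=6]  = 10
Revenue = -Churn - 2  [with Churn=10]  = -12

-12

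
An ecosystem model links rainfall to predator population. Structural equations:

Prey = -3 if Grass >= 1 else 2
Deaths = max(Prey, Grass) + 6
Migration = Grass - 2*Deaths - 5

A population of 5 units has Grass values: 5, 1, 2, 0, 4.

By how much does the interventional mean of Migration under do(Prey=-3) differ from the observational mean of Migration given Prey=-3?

0.6

do(Prey=-3) breaks Prey's dependence on Grass. With Prey=-3 fixed, Migration across the units is -22, -18, -19, -17, -21, mean -19.4.
E[Migration|Prey=-3] averages over only the 4 units with Prey=-3 (Grass = 5, 1, 2, 4): Migration = -22, -18, -19, -21, mean -20.
Difference = -19.4 − (-20) = 0.6.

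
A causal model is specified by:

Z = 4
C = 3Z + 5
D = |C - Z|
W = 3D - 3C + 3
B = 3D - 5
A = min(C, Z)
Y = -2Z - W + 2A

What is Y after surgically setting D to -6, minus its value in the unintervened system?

The intervention breaks the incoming arrows to D: D = |C - Z| no longer applies, and D = -6.
C = 3Z + 5  [with Z=4]  = 17
W = 3D - 3C + 3  [with D=-6, C=17]  = -66
A = min(C, Z)  [with C=17, Z=4]  = 4
Y = -2Z - W + 2A  [with Z=4, W=-66, A=4]  = 66
Without intervention: C = 3Z + 5  [with Z=4]  = 17; D = |C - Z|  [with C=17, Z=4]  = 13; W = 3D - 3C + 3  [with D=13, C=17]  = -9; A = min(C, Z)  [with C=17, Z=4]  = 4; Y = -2Z - W + 2A  [with Z=4, W=-9, A=4]  = 9.
Change = 66 − 9 = 57.

57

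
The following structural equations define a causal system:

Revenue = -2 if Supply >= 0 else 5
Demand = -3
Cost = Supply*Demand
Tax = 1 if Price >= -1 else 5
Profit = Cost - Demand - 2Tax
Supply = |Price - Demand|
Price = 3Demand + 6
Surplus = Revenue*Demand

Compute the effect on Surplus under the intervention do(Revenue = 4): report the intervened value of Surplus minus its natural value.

-18

do(Revenue=4) replaces the equation Revenue = -2 if Supply >= 0 else 5 with the constant Revenue = 4.
Surplus = Revenue*Demand  [with Revenue=4, Demand=-3]  = -12
Without intervention: Price = 3Demand + 6  [with Demand=-3]  = -3; Supply = |Price - Demand|  [with Price=-3, Demand=-3]  = 0; Revenue = -2 if Supply >= 0 else 5  [with Supply=0]  = -2; Surplus = Revenue*Demand  [with Revenue=-2, Demand=-3]  = 6.
Change = -12 − 6 = -18.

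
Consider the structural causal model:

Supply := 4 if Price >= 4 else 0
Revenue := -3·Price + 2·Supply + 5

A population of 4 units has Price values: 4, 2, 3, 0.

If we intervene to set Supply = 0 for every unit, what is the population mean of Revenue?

Every unit gets Supply=0 under the intervention. Revenue values become -7, -1, -4, 5; E[Revenue|do(Supply=0)] = -1.75.

-1.75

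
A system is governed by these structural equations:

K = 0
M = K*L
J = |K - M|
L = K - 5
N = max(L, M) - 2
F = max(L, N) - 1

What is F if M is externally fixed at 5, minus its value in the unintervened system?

5

The intervention breaks the incoming arrows to M: M = K*L no longer applies, and M = 5.
L = K - 5  [with K=0]  = -5
N = max(L, M) - 2  [with L=-5, M=5]  = 3
F = max(L, N) - 1  [with L=-5, N=3]  = 2
Without intervention: L = K - 5  [with K=0]  = -5; M = K*L  [with K=0, L=-5]  = 0; N = max(L, M) - 2  [with L=-5, M=0]  = -2; F = max(L, N) - 1  [with L=-5, N=-2]  = -3.
Change = 2 − (-3) = 5.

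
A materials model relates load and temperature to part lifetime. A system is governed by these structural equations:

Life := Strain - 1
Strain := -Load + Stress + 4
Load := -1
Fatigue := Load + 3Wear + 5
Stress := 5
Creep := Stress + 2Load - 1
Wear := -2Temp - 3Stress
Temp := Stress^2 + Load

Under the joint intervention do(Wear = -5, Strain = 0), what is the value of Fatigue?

-11

Under do(Wear = -5, Strain = 0), each intervened variable's structural equation is replaced by its fixed value.
Fatigue = Load + 3Wear + 5  [with Load=-1, Wear=-5]  = -11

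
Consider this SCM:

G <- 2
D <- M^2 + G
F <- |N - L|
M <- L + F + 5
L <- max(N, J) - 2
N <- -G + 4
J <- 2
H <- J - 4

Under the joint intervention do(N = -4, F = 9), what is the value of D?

Under do(N = -4, F = 9), each intervened variable's structural equation is replaced by its fixed value.
L = max(N, J) - 2  [with N=-4, J=2]  = 0
M = L + F + 5  [with L=0, F=9]  = 14
D = M^2 + G  [with M=14, G=2]  = 198

198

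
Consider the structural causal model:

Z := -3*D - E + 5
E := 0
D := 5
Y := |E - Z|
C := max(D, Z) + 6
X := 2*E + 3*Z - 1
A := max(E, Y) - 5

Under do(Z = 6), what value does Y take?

6

The intervention breaks the incoming arrows to Z: Z := -3*D - E + 5 no longer applies, and Z = 6.
Y = |E - Z|  [with E=0, Z=6]  = 6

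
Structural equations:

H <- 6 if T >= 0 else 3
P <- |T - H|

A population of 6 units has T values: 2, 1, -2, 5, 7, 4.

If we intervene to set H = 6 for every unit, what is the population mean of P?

3.5

The intervention sets H=6 in all 6 units regardless of T. Recomputing P per unit gives 4, 5, 8, 1, 1, 2; average 3.5.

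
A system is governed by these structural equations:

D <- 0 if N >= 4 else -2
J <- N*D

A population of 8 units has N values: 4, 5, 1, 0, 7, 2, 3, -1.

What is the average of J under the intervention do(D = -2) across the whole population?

-5.25

Every unit gets D=-2 under the intervention. J values become -8, -10, -2, 0, -14, -4, -6, 2; E[J|do(D=-2)] = -5.25.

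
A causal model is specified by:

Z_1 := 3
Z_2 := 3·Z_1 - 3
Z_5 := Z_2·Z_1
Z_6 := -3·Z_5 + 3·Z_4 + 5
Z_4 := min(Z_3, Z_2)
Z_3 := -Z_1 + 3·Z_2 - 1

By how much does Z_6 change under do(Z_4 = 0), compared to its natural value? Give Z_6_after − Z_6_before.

-18

Under do(Z_4=0), the mechanism Z_4 := min(Z_3, Z_2) is discarded; Z_4 is fixed at 0.
Z_2 = 3·Z_1 - 3  [with Z_1=3]  = 6
Z_5 = Z_2·Z_1  [with Z_2=6, Z_1=3]  = 18
Z_6 = -3·Z_5 + 3·Z_4 + 5  [with Z_5=18, Z_4=0]  = -49
Without intervention: Z_2 = 3·Z_1 - 3  [with Z_1=3]  = 6; Z_3 = -Z_1 + 3·Z_2 - 1  [with Z_1=3, Z_2=6]  = 14; Z_4 = min(Z_3, Z_2)  [with Z_3=14, Z_2=6]  = 6; Z_5 = Z_2·Z_1  [with Z_2=6, Z_1=3]  = 18; Z_6 = -3·Z_5 + 3·Z_4 + 5  [with Z_5=18, Z_4=6]  = -31.
Change = -49 − (-31) = -18.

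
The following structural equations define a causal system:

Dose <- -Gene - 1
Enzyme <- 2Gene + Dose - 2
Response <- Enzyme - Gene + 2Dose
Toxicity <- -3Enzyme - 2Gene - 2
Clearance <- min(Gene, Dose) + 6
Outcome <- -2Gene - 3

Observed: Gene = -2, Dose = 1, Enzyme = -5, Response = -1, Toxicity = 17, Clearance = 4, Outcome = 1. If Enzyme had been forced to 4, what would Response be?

8

The intervention breaks the incoming arrows to Enzyme: Enzyme <- 2Gene + Dose - 2 no longer applies, and Enzyme = 4.
Dose = -Gene - 1  [with Gene=-2]  = 1
Response = Enzyme - Gene + 2Dose  [with Enzyme=4, Gene=-2, Dose=1]  = 8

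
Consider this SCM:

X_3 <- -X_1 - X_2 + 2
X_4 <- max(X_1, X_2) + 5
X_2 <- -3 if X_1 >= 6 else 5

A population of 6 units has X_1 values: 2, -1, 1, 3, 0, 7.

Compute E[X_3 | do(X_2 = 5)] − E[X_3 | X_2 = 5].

-1

Every unit gets X_2=5 under the intervention. X_3 values become -5, -2, -4, -6, -3, -10; E[X_3|do(X_2=5)] = -5.
Conditioning on X_2=5 selects the 5 unit(s) with X_1 ∈ {2, -1, 1, 3, 0}. Their X_3 values: -5, -2, -4, -6, -3. Mean = -4.
Difference = -5 − (-4) = -1.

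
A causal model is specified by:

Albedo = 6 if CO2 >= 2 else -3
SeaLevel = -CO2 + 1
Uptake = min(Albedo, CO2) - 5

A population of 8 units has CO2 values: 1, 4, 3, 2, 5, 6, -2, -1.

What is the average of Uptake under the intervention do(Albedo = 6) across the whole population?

do(Albedo=6) breaks Albedo's dependence on CO2. With Albedo=6 fixed, Uptake across the units is -4, -1, -2, -3, 0, 1, -7, -6, mean -2.75.

-2.75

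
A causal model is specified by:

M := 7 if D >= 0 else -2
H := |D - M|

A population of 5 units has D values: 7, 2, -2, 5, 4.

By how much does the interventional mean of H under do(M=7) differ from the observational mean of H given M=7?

1.3

Under do(M=7), M's equation is replaced by M=7 for every unit. Per-unit H: 0, 5, 9, 2, 3. Mean = 3.8.
E[H|M=7] averages over only the 4 units with M=7 (D = 7, 2, 5, 4): H = 0, 5, 2, 3, mean 2.5.
Difference = 3.8 − 2.5 = 1.3.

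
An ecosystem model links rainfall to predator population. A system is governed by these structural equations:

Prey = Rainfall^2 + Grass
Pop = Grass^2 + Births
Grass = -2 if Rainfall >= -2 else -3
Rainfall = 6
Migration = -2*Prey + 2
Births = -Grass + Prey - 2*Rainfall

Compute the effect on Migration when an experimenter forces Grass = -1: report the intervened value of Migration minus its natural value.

do(Grass=-1) replaces the equation Grass = -2 if Rainfall >= -2 else -3 with the constant Grass = -1.
Prey = Rainfall^2 + Grass  [with Rainfall=6, Grass=-1]  = 35
Migration = -2*Prey + 2  [with Prey=35]  = -68
Without intervention: Grass = -2 if Rainfall >= -2 else -3  [with Rainfall=6]  = -2; Prey = Rainfall^2 + Grass  [with Rainfall=6, Grass=-2]  = 34; Migration = -2*Prey + 2  [with Prey=34]  = -66.
Change = -68 − (-66) = -2.

-2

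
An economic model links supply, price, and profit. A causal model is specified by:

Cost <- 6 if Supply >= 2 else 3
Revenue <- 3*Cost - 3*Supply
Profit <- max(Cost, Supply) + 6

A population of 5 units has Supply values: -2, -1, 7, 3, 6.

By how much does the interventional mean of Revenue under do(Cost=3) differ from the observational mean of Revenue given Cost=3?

-12.3

do(Cost=3) breaks Cost's dependence on Supply. With Cost=3 fixed, Revenue across the units is 15, 12, -12, 0, -9, mean 1.2.
E[Revenue|Cost=3] averages over only the 2 units with Cost=3 (Supply = -2, -1): Revenue = 15, 12, mean 13.5.
Difference = 1.2 − 13.5 = -12.3.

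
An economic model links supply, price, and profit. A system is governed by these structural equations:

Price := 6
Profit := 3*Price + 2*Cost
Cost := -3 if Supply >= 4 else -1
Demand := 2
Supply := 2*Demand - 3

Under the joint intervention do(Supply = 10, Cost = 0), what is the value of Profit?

18

Setting Supply = 10, Cost = 0 by intervention discards those variables' equations.
Profit = 3*Price + 2*Cost  [with Price=6, Cost=0]  = 18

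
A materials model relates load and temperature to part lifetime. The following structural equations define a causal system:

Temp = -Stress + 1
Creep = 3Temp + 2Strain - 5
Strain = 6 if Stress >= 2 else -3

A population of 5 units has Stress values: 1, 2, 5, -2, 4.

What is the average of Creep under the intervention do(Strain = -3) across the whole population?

-14

Under do(Strain=-3), Strain's equation is replaced by Strain=-3 for every unit. Per-unit Creep: -11, -14, -23, -2, -20. Mean = -14.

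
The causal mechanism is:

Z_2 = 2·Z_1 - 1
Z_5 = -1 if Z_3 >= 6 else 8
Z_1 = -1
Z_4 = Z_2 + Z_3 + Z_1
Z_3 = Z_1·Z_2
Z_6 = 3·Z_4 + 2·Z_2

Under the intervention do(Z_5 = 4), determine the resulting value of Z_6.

The intervention breaks the incoming arrows to Z_5: Z_5 = -1 if Z_3 >= 6 else 8 no longer applies, and Z_5 = 4.
Since Z_6 is not a descendant of the intervened variable, it is unaffected.
Z_2 = 2·Z_1 - 1  [with Z_1=-1]  = -3
Z_3 = Z_1·Z_2  [with Z_1=-1, Z_2=-3]  = 3
Z_4 = Z_2 + Z_3 + Z_1  [with Z_2=-3, Z_3=3, Z_1=-1]  = -1
Z_6 = 3·Z_4 + 2·Z_2  [with Z_4=-1, Z_2=-3]  = -9

-9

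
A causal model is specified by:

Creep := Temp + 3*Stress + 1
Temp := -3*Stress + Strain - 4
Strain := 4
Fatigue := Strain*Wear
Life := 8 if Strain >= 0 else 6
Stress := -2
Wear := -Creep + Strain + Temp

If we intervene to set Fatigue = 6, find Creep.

do(Fatigue=6) replaces the equation Fatigue := Strain*Wear with the constant Fatigue = 6.
No directed path runs from Fatigue to Creep, so Creep keeps its natural value.
Temp = -3*Stress + Strain - 4  [with Stress=-2, Strain=4]  = 6
Creep = Temp + 3*Stress + 1  [with Temp=6, Stress=-2]  = 1

1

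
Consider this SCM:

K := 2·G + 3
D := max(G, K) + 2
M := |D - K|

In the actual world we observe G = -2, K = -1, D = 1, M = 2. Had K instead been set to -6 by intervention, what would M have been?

6

Under do(K=-6), the mechanism K := 2·G + 3 is discarded; K is fixed at -6.
D = max(G, K) + 2  [with G=-2, K=-6]  = 0
M = |D - K|  [with D=0, K=-6]  = 6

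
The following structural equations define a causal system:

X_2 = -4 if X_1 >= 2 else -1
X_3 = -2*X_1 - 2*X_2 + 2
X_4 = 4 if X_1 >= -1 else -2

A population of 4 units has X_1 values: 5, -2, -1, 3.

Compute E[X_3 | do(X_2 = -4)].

do(X_2=-4) breaks X_2's dependence on X_1. With X_2=-4 fixed, X_3 across the units is 0, 14, 12, 4, mean 7.5.

7.5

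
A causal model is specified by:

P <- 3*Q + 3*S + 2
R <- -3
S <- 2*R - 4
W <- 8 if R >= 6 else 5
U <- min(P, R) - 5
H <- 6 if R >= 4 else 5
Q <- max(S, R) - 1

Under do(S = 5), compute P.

29

Under do(S=5), the mechanism S <- 2*R - 4 is discarded; S is fixed at 5.
Q = max(S, R) - 1  [with S=5, R=-3]  = 4
P = 3*Q + 3*S + 2  [with Q=4, S=5]  = 29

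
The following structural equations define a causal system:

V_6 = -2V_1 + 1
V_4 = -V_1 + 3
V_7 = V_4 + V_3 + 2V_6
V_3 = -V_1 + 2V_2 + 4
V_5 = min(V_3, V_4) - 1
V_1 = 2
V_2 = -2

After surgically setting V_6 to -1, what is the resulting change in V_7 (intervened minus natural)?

4

Intervening sets V_6 = -1 and removes its equation (V_6 = -2V_1 + 1).
V_3 = -V_1 + 2V_2 + 4  [with V_1=2, V_2=-2]  = -2
V_4 = -V_1 + 3  [with V_1=2]  = 1
V_7 = V_4 + V_3 + 2V_6  [with V_4=1, V_3=-2, V_6=-1]  = -3
Without intervention: V_3 = -V_1 + 2V_2 + 4  [with V_1=2, V_2=-2]  = -2; V_4 = -V_1 + 3  [with V_1=2]  = 1; V_6 = -2V_1 + 1  [with V_1=2]  = -3; V_7 = V_4 + V_3 + 2V_6  [with V_4=1, V_3=-2, V_6=-3]  = -7.
Change = -3 − (-7) = 4.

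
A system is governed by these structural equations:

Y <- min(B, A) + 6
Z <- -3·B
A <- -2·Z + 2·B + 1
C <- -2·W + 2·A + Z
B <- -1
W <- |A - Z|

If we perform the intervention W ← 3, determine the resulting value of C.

The intervention breaks the incoming arrows to W: W <- |A - Z| no longer applies, and W = 3.
Z = -3·B  [with B=-1]  = 3
A = -2·Z + 2·B + 1  [with Z=3, B=-1]  = -7
C = -2·W + 2·A + Z  [with W=3, A=-7, Z=3]  = -17

-17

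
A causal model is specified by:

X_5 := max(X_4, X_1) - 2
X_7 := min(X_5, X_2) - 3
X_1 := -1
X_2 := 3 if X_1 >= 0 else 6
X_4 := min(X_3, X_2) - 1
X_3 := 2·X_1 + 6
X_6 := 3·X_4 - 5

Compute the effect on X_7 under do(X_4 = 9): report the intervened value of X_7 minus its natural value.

5

The intervention breaks the incoming arrows to X_4: X_4 := min(X_3, X_2) - 1 no longer applies, and X_4 = 9.
X_2 = 3 if X_1 >= 0 else 6  [with X_1=-1]  = 6
X_5 = max(X_4, X_1) - 2  [with X_4=9, X_1=-1]  = 7
X_7 = min(X_5, X_2) - 3  [with X_5=7, X_2=6]  = 3
Without intervention: X_2 = 3 if X_1 >= 0 else 6  [with X_1=-1]  = 6; X_3 = 2·X_1 + 6  [with X_1=-1]  = 4; X_4 = min(X_3, X_2) - 1  [with X_3=4, X_2=6]  = 3; X_5 = max(X_4, X_1) - 2  [with X_4=3, X_1=-1]  = 1; X_7 = min(X_5, X_2) - 3  [with X_5=1, X_2=6]  = -2.
Change = 3 − (-2) = 5.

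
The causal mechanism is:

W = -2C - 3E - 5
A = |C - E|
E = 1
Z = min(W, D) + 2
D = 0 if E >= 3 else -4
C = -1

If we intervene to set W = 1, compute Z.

The intervention breaks the incoming arrows to W: W = -2C - 3E - 5 no longer applies, and W = 1.
D = 0 if E >= 3 else -4  [with E=1]  = -4
Z = min(W, D) + 2  [with W=1, D=-4]  = -2

-2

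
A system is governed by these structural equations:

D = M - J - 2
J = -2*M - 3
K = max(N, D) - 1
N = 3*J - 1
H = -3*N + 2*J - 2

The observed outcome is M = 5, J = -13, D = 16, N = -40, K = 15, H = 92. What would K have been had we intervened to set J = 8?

do(J=8) replaces the equation J = -2*M - 3 with the constant J = 8.
D = M - J - 2  [with M=5, J=8]  = -5
N = 3*J - 1  [with J=8]  = 23
K = max(N, D) - 1  [with N=23, D=-5]  = 22

22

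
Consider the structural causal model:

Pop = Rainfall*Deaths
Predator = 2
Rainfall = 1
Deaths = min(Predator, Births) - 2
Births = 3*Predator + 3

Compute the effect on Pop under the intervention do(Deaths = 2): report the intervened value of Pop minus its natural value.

Intervening sets Deaths = 2 and removes its equation (Deaths = min(Predator, Births) - 2).
Pop = Rainfall*Deaths  [with Rainfall=1, Deaths=2]  = 2
Without intervention: Births = 3*Predator + 3  [with Predator=2]  = 9; Deaths = min(Predator, Births) - 2  [with Predator=2, Births=9]  = 0; Pop = Rainfall*Deaths  [with Rainfall=1, Deaths=0]  = 0.
Change = 2 − 0 = 2.

2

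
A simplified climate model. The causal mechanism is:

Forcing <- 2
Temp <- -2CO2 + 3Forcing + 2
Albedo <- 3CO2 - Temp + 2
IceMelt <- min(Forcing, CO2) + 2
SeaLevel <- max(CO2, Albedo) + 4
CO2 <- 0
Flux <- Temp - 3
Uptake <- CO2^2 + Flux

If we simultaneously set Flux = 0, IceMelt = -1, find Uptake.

The joint intervention fixes Flux = 0, IceMelt = -1, removing each variable's own equation.
Uptake = CO2^2 + Flux  [with CO2=0, Flux=0]  = 0

0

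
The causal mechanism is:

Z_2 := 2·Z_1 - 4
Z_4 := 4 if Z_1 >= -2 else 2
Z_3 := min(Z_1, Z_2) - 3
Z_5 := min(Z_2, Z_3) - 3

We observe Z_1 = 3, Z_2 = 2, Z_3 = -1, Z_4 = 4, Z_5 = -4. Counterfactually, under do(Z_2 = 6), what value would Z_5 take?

-3

do(Z_2=6) replaces the equation Z_2 := 2·Z_1 - 4 with the constant Z_2 = 6.
Z_3 = min(Z_1, Z_2) - 3  [with Z_1=3, Z_2=6]  = 0
Z_5 = min(Z_2, Z_3) - 3  [with Z_2=6, Z_3=0]  = -3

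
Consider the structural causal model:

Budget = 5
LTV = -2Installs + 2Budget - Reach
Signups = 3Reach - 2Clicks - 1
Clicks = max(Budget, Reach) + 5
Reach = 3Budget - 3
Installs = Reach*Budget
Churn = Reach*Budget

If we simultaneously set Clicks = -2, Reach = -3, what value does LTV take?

43

The joint intervention fixes Clicks = -2, Reach = -3, removing each variable's own equation.
Installs = Reach*Budget  [with Reach=-3, Budget=5]  = -15
LTV = -2Installs + 2Budget - Reach  [with Installs=-15, Budget=5, Reach=-3]  = 43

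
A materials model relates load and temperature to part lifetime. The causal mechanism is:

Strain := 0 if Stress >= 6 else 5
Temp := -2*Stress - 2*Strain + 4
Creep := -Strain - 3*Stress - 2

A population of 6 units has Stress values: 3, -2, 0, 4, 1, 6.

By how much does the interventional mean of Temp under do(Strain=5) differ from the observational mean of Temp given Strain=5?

do(Strain=5) breaks Strain's dependence on Stress. With Strain=5 fixed, Temp across the units is -12, -2, -6, -14, -8, -18, mean -10.
E[Temp|Strain=5] averages over only the 5 units with Strain=5 (Stress = 3, -2, 0, 4, 1): Temp = -12, -2, -6, -14, -8, mean -8.4.
Difference = -10 − (-8.4) = -1.6.

-1.6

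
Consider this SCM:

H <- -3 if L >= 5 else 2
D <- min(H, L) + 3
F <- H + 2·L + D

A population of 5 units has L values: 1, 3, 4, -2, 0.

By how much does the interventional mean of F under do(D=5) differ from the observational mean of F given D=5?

-4.6

Every unit gets D=5 under the intervention. F values become 9, 13, 15, 3, 7; E[F|do(D=5)] = 9.4.
Observing D=5 restricts to units where D's equation naturally yields 5: L ∈ {3, 4}. In that subpopulation F = 13, 15, mean 14.
Difference = 9.4 − 14 = -4.6.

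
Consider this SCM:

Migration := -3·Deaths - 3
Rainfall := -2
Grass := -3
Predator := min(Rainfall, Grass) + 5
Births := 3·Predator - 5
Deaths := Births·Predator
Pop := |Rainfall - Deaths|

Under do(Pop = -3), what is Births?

1

Under do(Pop=-3), the mechanism Pop := |Rainfall - Deaths| is discarded; Pop is fixed at -3.
Since Births is not a descendant of the intervened variable, it is unaffected.
Predator = min(Rainfall, Grass) + 5  [with Rainfall=-2, Grass=-3]  = 2
Births = 3·Predator - 5  [with Predator=2]  = 1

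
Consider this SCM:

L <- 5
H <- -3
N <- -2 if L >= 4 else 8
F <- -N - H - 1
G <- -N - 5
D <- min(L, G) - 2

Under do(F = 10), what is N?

-2

Under do(F=10), the mechanism F <- -N - H - 1 is discarded; F is fixed at 10.
Since N is not a descendant of the intervened variable, it is unaffected.
N = -2 if L >= 4 else 8  [with L=5]  = -2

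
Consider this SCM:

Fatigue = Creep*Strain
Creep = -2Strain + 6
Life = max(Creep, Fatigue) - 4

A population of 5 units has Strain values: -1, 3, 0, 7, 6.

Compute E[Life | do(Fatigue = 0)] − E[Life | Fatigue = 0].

-0.2

Under do(Fatigue=0), Fatigue's equation is replaced by Fatigue=0 for every unit. Per-unit Life: 4, -4, 2, -4, -4. Mean = -1.2.
E[Life|Fatigue=0] averages over only the 2 units with Fatigue=0 (Strain = 3, 0): Life = -4, 2, mean -1.
Difference = -1.2 − (-1) = -0.2.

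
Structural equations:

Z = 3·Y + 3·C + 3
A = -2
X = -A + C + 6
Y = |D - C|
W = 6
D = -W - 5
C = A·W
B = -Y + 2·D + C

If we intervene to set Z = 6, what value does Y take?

The intervention breaks the incoming arrows to Z: Z = 3·Y + 3·C + 3 no longer applies, and Z = 6.
Y is not downstream of the intervention, so its value is determined by the original equations.
D = -W - 5  [with W=6]  = -11
C = A·W  [with A=-2, W=6]  = -12
Y = |D - C|  [with D=-11, C=-12]  = 1

1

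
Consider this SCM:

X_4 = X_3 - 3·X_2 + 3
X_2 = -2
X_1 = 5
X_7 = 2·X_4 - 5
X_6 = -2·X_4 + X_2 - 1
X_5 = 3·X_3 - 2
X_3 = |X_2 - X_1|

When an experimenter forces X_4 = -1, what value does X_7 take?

The intervention breaks the incoming arrows to X_4: X_4 = X_3 - 3·X_2 + 3 no longer applies, and X_4 = -1.
X_7 = 2·X_4 - 5  [with X_4=-1]  = -7

-7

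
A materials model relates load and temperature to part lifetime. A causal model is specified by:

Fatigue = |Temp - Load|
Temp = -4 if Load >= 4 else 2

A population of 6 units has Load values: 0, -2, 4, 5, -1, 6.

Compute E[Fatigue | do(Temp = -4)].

6

The intervention sets Temp=-4 in all 6 units regardless of Load. Recomputing Fatigue per unit gives 4, 2, 8, 9, 3, 10; average 6.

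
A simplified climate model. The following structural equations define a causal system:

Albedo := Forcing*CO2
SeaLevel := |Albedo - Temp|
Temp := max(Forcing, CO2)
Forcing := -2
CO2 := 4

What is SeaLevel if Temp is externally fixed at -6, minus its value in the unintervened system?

-10

do(Temp=-6) replaces the equation Temp := max(Forcing, CO2) with the constant Temp = -6.
Albedo = Forcing*CO2  [with Forcing=-2, CO2=4]  = -8
SeaLevel = |Albedo - Temp|  [with Albedo=-8, Temp=-6]  = 2
Without intervention: Temp = max(Forcing, CO2)  [with Forcing=-2, CO2=4]  = 4; Albedo = Forcing*CO2  [with Forcing=-2, CO2=4]  = -8; SeaLevel = |Albedo - Temp|  [with Albedo=-8, Temp=4]  = 12.
Change = 2 − 12 = -10.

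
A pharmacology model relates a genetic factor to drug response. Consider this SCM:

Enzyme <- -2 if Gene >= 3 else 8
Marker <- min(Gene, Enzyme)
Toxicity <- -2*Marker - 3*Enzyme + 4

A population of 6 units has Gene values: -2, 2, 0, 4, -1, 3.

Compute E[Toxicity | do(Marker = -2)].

Every unit gets Marker=-2 under the intervention. Toxicity values become -16, -16, -16, 14, -16, 14; E[Toxicity|do(Marker=-2)] = -6.

-6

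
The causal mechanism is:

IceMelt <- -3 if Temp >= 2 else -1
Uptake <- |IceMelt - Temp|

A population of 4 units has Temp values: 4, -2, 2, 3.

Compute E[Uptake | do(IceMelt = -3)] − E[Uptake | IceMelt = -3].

Under do(IceMelt=-3), IceMelt's equation is replaced by IceMelt=-3 for every unit. Per-unit Uptake: 7, 1, 5, 6. Mean = 4.75.
Conditioning on IceMelt=-3 selects the 3 unit(s) with Temp ∈ {4, 2, 3}. Their Uptake values: 7, 5, 6. Mean = 6.
Difference = 4.75 − 6 = -1.25.

-1.25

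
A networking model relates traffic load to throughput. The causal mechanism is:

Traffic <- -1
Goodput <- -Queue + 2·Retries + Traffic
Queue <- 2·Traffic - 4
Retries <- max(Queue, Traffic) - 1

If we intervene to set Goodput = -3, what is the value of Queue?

-6

The intervention breaks the incoming arrows to Goodput: Goodput <- -Queue + 2·Retries + Traffic no longer applies, and Goodput = -3.
Since Queue is not a descendant of the intervened variable, it is unaffected.
Queue = 2·Traffic - 4  [with Traffic=-1]  = -6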